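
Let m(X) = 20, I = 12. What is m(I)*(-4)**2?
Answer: 320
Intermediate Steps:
m(I)*(-4)**2 = 20*(-4)**2 = 20*16 = 320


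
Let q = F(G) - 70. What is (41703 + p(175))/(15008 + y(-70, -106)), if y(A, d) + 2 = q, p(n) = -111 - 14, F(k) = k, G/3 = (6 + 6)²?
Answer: 20789/7684 ≈ 2.7055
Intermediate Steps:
G = 432 (G = 3*(6 + 6)² = 3*12² = 3*144 = 432)
p(n) = -125
q = 362 (q = 432 - 70 = 362)
y(A, d) = 360 (y(A, d) = -2 + 362 = 360)
(41703 + p(175))/(15008 + y(-70, -106)) = (41703 - 125)/(15008 + 360) = 41578/15368 = 41578*(1/15368) = 20789/7684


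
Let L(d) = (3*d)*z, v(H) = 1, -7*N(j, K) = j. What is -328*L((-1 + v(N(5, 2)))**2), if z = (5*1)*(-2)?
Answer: 0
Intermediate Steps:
N(j, K) = -j/7
z = -10 (z = 5*(-2) = -10)
L(d) = -30*d (L(d) = (3*d)*(-10) = -30*d)
-328*L((-1 + v(N(5, 2)))**2) = -(-9840)*(-1 + 1)**2 = -(-9840)*0**2 = -(-9840)*0 = -328*0 = 0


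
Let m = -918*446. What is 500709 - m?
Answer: 910137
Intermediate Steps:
m = -409428
500709 - m = 500709 - 1*(-409428) = 500709 + 409428 = 910137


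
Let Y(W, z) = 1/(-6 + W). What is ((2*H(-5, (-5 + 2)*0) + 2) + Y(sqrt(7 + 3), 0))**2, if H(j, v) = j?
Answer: 22903/338 + 107*sqrt(10)/169 ≈ 69.762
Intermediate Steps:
((2*H(-5, (-5 + 2)*0) + 2) + Y(sqrt(7 + 3), 0))**2 = ((2*(-5) + 2) + 1/(-6 + sqrt(7 + 3)))**2 = ((-10 + 2) + 1/(-6 + sqrt(10)))**2 = (-8 + 1/(-6 + sqrt(10)))**2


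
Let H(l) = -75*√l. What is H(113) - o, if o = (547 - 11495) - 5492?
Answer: 16440 - 75*√113 ≈ 15643.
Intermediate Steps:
o = -16440 (o = -10948 - 5492 = -16440)
H(113) - o = -75*√113 - 1*(-16440) = -75*√113 + 16440 = 16440 - 75*√113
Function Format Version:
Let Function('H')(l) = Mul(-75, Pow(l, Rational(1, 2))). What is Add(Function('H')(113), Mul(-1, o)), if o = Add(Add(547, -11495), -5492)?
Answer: Add(16440, Mul(-75, Pow(113, Rational(1, 2)))) ≈ 15643.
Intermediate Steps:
o = -16440 (o = Add(-10948, -5492) = -16440)
Add(Function('H')(113), Mul(-1, o)) = Add(Mul(-75, Pow(113, Rational(1, 2))), Mul(-1, -16440)) = Add(Mul(-75, Pow(113, Rational(1, 2))), 16440) = Add(16440, Mul(-75, Pow(113, Rational(1, 2))))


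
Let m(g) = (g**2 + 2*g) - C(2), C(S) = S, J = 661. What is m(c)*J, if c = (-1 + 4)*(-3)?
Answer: 40321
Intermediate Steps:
c = -9 (c = 3*(-3) = -9)
m(g) = -2 + g**2 + 2*g (m(g) = (g**2 + 2*g) - 1*2 = (g**2 + 2*g) - 2 = -2 + g**2 + 2*g)
m(c)*J = (-2 + (-9)**2 + 2*(-9))*661 = (-2 + 81 - 18)*661 = 61*661 = 40321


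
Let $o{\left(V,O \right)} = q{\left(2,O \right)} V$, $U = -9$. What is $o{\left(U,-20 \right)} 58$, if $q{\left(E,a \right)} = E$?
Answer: $-1044$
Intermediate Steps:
$o{\left(V,O \right)} = 2 V$
$o{\left(U,-20 \right)} 58 = 2 \left(-9\right) 58 = \left(-18\right) 58 = -1044$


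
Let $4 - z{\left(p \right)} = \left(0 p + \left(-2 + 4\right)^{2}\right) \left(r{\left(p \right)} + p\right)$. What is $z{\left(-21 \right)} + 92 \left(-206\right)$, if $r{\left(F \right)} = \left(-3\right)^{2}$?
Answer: $-18900$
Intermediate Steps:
$r{\left(F \right)} = 9$
$z{\left(p \right)} = -32 - 4 p$ ($z{\left(p \right)} = 4 - \left(0 p + \left(-2 + 4\right)^{2}\right) \left(9 + p\right) = 4 - \left(0 + 2^{2}\right) \left(9 + p\right) = 4 - \left(0 + 4\right) \left(9 + p\right) = 4 - 4 \left(9 + p\right) = 4 - \left(36 + 4 p\right) = -32 - 4 p$)
$z{\left(-21 \right)} + 92 \left(-206\right) = \left(-32 - -84\right) + 92 \left(-206\right) = \left(-32 + 84\right) - 18952 = 52 - 18952 = -18900$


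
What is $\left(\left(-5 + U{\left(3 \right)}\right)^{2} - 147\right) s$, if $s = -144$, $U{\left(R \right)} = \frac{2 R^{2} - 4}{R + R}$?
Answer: $20144$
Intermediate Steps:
$U{\left(R \right)} = \frac{-4 + 2 R^{2}}{2 R}$
$\left(\left(-5 + U{\left(3 \right)}\right)^{2} - 147\right) s = \left(\left(-5 + \left(3 - \frac{2}{3}\right)\right)^{2} - 147\right) \left(-144\right) = \left(\left(-5 + \frac{7}{3}\right)^{2} - 147\right) \left(-144\right) = \left(\left(- \frac{8}{3}\right)^{2} - 147\right) \left(-144\right) = \left(\frac{64}{9} - 147\right) \left(-144\right) = \left(- \frac{1259}{9}\right) \left(-144\right) = 20144$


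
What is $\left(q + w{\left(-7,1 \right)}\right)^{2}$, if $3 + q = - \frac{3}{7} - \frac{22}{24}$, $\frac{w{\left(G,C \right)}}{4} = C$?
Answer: $\frac{841}{7056} \approx 0.11919$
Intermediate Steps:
$w{\left(G,C \right)} = 4 C$
$q = - \frac{365}{84}$ ($q = -3 - \left(\frac{3}{7} + \frac{11}{12}\right) = -3 - \frac{113}{84} = - \frac{365}{84} \approx -4.3452$)
$\left(q + w{\left(-7,1 \right)}\right)^{2} = \left(- \frac{365}{84} + 4 \cdot 1\right)^{2} = \left(- \frac{365}{84} + 4\right)^{2} = \left(- \frac{29}{84}\right)^{2} = \frac{841}{7056}$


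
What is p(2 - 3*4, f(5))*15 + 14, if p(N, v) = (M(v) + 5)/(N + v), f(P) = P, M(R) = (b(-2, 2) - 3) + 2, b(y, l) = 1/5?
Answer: 7/5 ≈ 1.4000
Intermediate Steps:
b(y, l) = ⅕
M(R) = -⅘ (M(R) = (⅕ - 3) + 2 = -14/5 + 2 = -⅘)
p(N, v) = 21/(5*(N + v)) (p(N, v) = (-⅘ + 5)/(N + v) = 21/(5*(N + v)))
p(2 - 3*4, f(5))*15 + 14 = (21/(5*((2 - 3*4) + 5)))*15 + 14 = (21/(5*((2 - 1*12) + 5)))*15 + 14 = (21/(5*((2 - 12) + 5)))*15 + 14 = (21/(5*(-10 + 5)))*15 + 14 = ((21/5)/(-5))*15 + 14 = ((21/5)*(-⅕))*15 + 14 = -21/25*15 + 14 = -63/5 + 14 = 7/5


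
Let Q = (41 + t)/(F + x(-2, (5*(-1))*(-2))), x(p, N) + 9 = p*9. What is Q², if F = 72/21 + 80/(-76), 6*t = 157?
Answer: 2872852801/386122500 ≈ 7.4403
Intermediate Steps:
t = 157/6 (t = (⅙)*157 = 157/6 ≈ 26.167)
F = 316/133 (F = 72*(1/21) + 80*(-1/76) = 24/7 - 20/19 = 316/133 ≈ 2.3759)
x(p, N) = -9 + 9*p (x(p, N) = -9 + p*9 = -9 + 9*p)
Q = -53599/19650 (Q = (41 + 157/6)/(316/133 + (-9 + 9*(-2))) = 403/(6*(316/133 + (-9 - 18))) = 403/(6*(316/133 - 27)) = 403/(6*(-3275/133)) = (403/6)*(-133/3275) = -53599/19650 ≈ -2.7277)
Q² = (-53599/19650)² = 2872852801/386122500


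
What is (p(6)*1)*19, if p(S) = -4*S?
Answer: -456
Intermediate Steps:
(p(6)*1)*19 = (-4*6*1)*19 = -24*1*19 = -24*19 = -456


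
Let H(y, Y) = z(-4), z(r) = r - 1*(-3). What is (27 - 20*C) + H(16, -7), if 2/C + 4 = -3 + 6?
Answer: 66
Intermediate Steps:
z(r) = 3 + r (z(r) = r + 3 = 3 + r)
H(y, Y) = -1 (H(y, Y) = 3 - 4 = -1)
C = -2 (C = 2/(-4 + (-3 + 6)) = 2/(-4 + 3) = 2/(-1) = 2*(-1) = -2)
(27 - 20*C) + H(16, -7) = (27 - 20*(-2)) - 1 = (27 + 40) - 1 = 67 - 1 = 66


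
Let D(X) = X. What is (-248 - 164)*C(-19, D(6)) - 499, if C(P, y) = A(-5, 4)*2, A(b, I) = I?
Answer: -3795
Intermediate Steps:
C(P, y) = 8 (C(P, y) = 4*2 = 8)
(-248 - 164)*C(-19, D(6)) - 499 = (-248 - 164)*8 - 499 = -412*8 - 499 = -3296 - 499 = -3795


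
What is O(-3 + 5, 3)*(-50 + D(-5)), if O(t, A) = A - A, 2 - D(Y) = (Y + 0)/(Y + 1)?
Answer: 0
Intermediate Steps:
D(Y) = 2 - Y/(1 + Y) (D(Y) = 2 - (Y + 0)/(Y + 1) = 2 - Y/(1 + Y))
O(t, A) = 0
O(-3 + 5, 3)*(-50 + D(-5)) = 0*(-50 + (2 - 5)/(1 - 5)) = 0*(-50 - 3/(-4)) = 0*(-50 - 1/4*(-3)) = 0*(-50 + 3/4) = 0*(-197/4) = 0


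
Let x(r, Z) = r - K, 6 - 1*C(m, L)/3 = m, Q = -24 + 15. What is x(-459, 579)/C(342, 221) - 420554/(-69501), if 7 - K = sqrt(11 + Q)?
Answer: 76050983/11676168 - sqrt(2)/1008 ≈ 6.5119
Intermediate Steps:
Q = -9
C(m, L) = 18 - 3*m
K = 7 - sqrt(2) (K = 7 - sqrt(11 - 9) = 7 - sqrt(2) ≈ 5.5858)
x(r, Z) = -7 + r + sqrt(2) (x(r, Z) = r - (7 - sqrt(2)) = r + (-7 + sqrt(2)) = -7 + r + sqrt(2))
x(-459, 579)/C(342, 221) - 420554/(-69501) = (-7 - 459 + sqrt(2))/(18 - 3*342) - 420554/(-69501) = (-466 + sqrt(2))/(18 - 1026) - 420554*(-1/69501) = (-466 + sqrt(2))/(-1008) + 420554/69501 = (-466 + sqrt(2))*(-1/1008) + 420554/69501 = (233/504 - sqrt(2)/1008) + 420554/69501 = 76050983/11676168 - sqrt(2)/1008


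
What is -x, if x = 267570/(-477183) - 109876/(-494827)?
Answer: 26656633694/78707677447 ≈ 0.33868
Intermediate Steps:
x = -26656633694/78707677447 (x = 267570*(-1/477183) - 109876*(-1/494827) = -89190/159061 + 109876/494827 = -26656633694/78707677447 ≈ -0.33868)
-x = -1*(-26656633694/78707677447) = 26656633694/78707677447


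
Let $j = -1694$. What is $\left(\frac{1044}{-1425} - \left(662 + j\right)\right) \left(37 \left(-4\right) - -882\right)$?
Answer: $\frac{359551368}{475} \approx 7.5695 \cdot 10^{5}$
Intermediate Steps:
$\left(\frac{1044}{-1425} - \left(662 + j\right)\right) \left(37 \left(-4\right) - -882\right) = \left(\frac{1044}{-1425} - -1032\right) \left(37 \left(-4\right) - -882\right) = \left(1044 \left(- \frac{1}{1425}\right) + \left(-662 + 1694\right)\right) \left(-148 + 882\right) = \left(- \frac{348}{475} + 1032\right) 734 = \frac{489852}{475} \cdot 734 = \frac{359551368}{475}$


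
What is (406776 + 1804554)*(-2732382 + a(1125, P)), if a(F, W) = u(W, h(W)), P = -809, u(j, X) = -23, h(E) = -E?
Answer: -6042249148650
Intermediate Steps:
a(F, W) = -23
(406776 + 1804554)*(-2732382 + a(1125, P)) = (406776 + 1804554)*(-2732382 - 23) = 2211330*(-2732405) = -6042249148650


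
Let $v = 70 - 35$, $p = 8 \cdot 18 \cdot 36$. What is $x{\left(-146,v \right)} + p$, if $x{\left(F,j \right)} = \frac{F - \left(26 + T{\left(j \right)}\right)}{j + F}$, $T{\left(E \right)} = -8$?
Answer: $\frac{575588}{111} \approx 5185.5$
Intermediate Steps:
$p = 5184$ ($p = 144 \cdot 36 = 5184$)
$v = 35$
$x{\left(F,j \right)} = \frac{-18 + F}{F + j}$ ($x{\left(F,j \right)} = \frac{F - 18}{j + F} = \frac{F + \left(-26 + 8\right)}{F + j} = \frac{F - 18}{F + j} = \frac{-18 + F}{F + j}$)
$x{\left(-146,v \right)} + p = \frac{-18 - 146}{-146 + 35} + 5184 = \frac{1}{-111} \left(-164\right) + 5184 = \left(- \frac{1}{111}\right) \left(-164\right) + 5184 = \frac{164}{111} + 5184 = \frac{575588}{111}$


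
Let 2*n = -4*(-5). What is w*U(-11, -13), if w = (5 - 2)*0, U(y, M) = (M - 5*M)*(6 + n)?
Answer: 0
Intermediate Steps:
n = 10 (n = (-4*(-5))/2 = (½)*20 = 10)
U(y, M) = -64*M (U(y, M) = (M - 5*M)*(6 + 10) = -4*M*16 = -64*M)
w = 0 (w = 3*0 = 0)
w*U(-11, -13) = 0*(-64*(-13)) = 0*832 = 0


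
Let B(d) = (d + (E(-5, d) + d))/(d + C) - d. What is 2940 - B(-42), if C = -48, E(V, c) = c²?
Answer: 8750/3 ≈ 2916.7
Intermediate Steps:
B(d) = -d + (d² + 2*d)/(-48 + d) (B(d) = (d + (d² + d))/(d - 48) - d = (d + (d + d²))/(-48 + d) - d = (d² + 2*d)/(-48 + d) - d = -d + (d² + 2*d)/(-48 + d))
2940 - B(-42) = 2940 - 50*(-42)/(-48 - 42) = 2940 - 50*(-42)/(-90) = 2940 - 50*(-42)*(-1)/90 = 2940 - 1*70/3 = 2940 - 70/3 = 8750/3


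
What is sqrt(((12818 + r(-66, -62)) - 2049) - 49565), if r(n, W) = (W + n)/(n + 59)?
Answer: 2*I*sqrt(475027)/7 ≈ 196.92*I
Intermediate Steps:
r(n, W) = (W + n)/(59 + n)
sqrt(((12818 + r(-66, -62)) - 2049) - 49565) = sqrt(((12818 + (-62 - 66)/(59 - 66)) - 2049) - 49565) = sqrt(((12818 - 128/(-7)) - 2049) - 49565) = sqrt(((12818 - 1/7*(-128)) - 2049) - 49565) = sqrt(((12818 + 128/7) - 2049) - 49565) = sqrt((89854/7 - 2049) - 49565) = sqrt(75511/7 - 49565) = sqrt(-271444/7) = 2*I*sqrt(475027)/7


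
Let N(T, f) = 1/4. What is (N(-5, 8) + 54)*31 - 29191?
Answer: -110037/4 ≈ -27509.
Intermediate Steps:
N(T, f) = 1/4
(N(-5, 8) + 54)*31 - 29191 = (1/4 + 54)*31 - 29191 = (217/4)*31 - 29191 = 6727/4 - 29191 = -110037/4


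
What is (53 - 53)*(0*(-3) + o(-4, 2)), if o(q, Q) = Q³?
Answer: 0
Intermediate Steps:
(53 - 53)*(0*(-3) + o(-4, 2)) = (53 - 53)*(0*(-3) + 2³) = 0*(0 + 8) = 0*8 = 0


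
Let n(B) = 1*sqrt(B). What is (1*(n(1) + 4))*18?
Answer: 90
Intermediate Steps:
n(B) = sqrt(B)
(1*(n(1) + 4))*18 = (1*(sqrt(1) + 4))*18 = (1*(1 + 4))*18 = (1*5)*18 = 5*18 = 90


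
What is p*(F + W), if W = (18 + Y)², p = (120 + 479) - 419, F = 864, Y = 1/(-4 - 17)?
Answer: 10463060/49 ≈ 2.1353e+5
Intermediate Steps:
Y = -1/21 (Y = 1/(-21) = -1/21 ≈ -0.047619)
p = 180 (p = 599 - 419 = 180)
W = 142129/441 (W = (18 - 1/21)² = (377/21)² = 142129/441 ≈ 322.29)
p*(F + W) = 180*(864 + 142129/441) = 180*(523153/441) = 10463060/49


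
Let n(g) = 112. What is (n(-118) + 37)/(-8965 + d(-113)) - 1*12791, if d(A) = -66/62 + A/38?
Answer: -135143831379/10565527 ≈ -12791.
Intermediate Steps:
d(A) = -33/31 + A/38 (d(A) = -66*1/62 + A*(1/38) = -33/31 + A/38)
(n(-118) + 37)/(-8965 + d(-113)) - 1*12791 = (112 + 37)/(-8965 + (-33/31 + (1/38)*(-113))) - 1*12791 = 149/(-8965 + (-33/31 - 113/38)) - 12791 = 149/(-8965 - 4757/1178) - 12791 = 149/(-10565527/1178) - 12791 = 149*(-1178/10565527) - 12791 = -175522/10565527 - 12791 = -135143831379/10565527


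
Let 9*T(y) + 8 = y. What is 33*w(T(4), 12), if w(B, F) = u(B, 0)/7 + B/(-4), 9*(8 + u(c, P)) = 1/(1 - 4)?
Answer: -308/9 ≈ -34.222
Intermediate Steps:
u(c, P) = -217/27 (u(c, P) = -8 + 1/(9*(1 - 4)) = -8 + (⅑)/(-3) = -8 + (⅑)*(-⅓) = -8 - 1/27 = -217/27)
T(y) = -8/9 + y/9
w(B, F) = -31/27 - B/4 (w(B, F) = -217/27/7 + B/(-4) = -217/27*⅐ + B*(-¼) = -31/27 - B/4)
33*w(T(4), 12) = 33*(-31/27 - (-8/9 + (⅑)*4)/4) = 33*(-31/27 - (-8/9 + 4/9)/4) = 33*(-31/27 - ¼*(-4/9)) = 33*(-31/27 + ⅑) = 33*(-28/27) = -308/9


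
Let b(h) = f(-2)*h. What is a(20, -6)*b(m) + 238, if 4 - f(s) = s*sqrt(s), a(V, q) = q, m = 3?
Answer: 166 - 36*I*sqrt(2) ≈ 166.0 - 50.912*I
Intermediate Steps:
f(s) = 4 - s**(3/2) (f(s) = 4 - s*sqrt(s) = 4 - s**(3/2))
b(h) = h*(4 + 2*I*sqrt(2)) (b(h) = (4 - (-2)**(3/2))*h = (4 - (-2)*I*sqrt(2))*h = (4 + 2*I*sqrt(2))*h = h*(4 + 2*I*sqrt(2)))
a(20, -6)*b(m) + 238 = -12*3*(2 + I*sqrt(2)) + 238 = -6*(12 + 6*I*sqrt(2)) + 238 = (-72 - 36*I*sqrt(2)) + 238 = 166 - 36*I*sqrt(2)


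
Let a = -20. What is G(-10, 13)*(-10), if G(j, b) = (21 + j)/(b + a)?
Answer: 110/7 ≈ 15.714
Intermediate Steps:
G(j, b) = (21 + j)/(-20 + b) (G(j, b) = (21 + j)/(b - 20) = (21 + j)/(-20 + b))
G(-10, 13)*(-10) = ((21 - 10)/(-20 + 13))*(-10) = (11/(-7))*(-10) = -⅐*11*(-10) = -11/7*(-10) = 110/7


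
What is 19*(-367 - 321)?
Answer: -13072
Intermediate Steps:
19*(-367 - 321) = 19*(-688) = -13072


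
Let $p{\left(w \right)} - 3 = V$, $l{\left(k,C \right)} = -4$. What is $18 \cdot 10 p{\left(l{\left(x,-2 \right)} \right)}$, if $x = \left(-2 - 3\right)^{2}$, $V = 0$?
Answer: $540$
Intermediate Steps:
$x = 25$ ($x = \left(-5\right)^{2} = 25$)
$p{\left(w \right)} = 3$ ($p{\left(w \right)} = 3 + 0 = 3$)
$18 \cdot 10 p{\left(l{\left(x,-2 \right)} \right)} = 18 \cdot 10 \cdot 3 = 180 \cdot 3 = 540$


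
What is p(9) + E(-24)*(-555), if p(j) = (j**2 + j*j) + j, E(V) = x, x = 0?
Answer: 171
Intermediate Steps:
E(V) = 0
p(j) = j + 2*j**2 (p(j) = (j**2 + j**2) + j = 2*j**2 + j = j + 2*j**2)
p(9) + E(-24)*(-555) = 9*(1 + 2*9) + 0*(-555) = 9*(1 + 18) + 0 = 9*19 + 0 = 171 + 0 = 171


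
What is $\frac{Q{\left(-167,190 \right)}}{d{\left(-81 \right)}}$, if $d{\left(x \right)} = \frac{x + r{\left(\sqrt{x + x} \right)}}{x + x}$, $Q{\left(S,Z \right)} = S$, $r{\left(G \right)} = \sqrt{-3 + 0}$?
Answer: $- \frac{365229}{1094} - \frac{4509 i \sqrt{3}}{1094} \approx -333.85 - 7.1388 i$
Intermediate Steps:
$r{\left(G \right)} = i \sqrt{3}$ ($r{\left(G \right)} = \sqrt{-3} = i \sqrt{3}$)
$d{\left(x \right)} = \frac{x + i \sqrt{3}}{2 x}$ ($d{\left(x \right)} = \frac{x + i \sqrt{3}}{x + x} = \frac{x + i \sqrt{3}}{2 x}$)
$\frac{Q{\left(-167,190 \right)}}{d{\left(-81 \right)}} = - \frac{167}{\frac{1}{2} \frac{1}{-81} \left(-81 + i \sqrt{3}\right)} = - \frac{167}{\frac{1}{2} \left(- \frac{1}{81}\right) \left(-81 + i \sqrt{3}\right)} = - \frac{167}{\frac{1}{2} - \frac{i \sqrt{3}}{162}}$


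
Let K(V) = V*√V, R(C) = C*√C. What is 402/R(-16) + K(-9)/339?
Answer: 22425*I/3616 ≈ 6.2016*I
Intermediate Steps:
R(C) = C^(3/2)
K(V) = V^(3/2)
402/R(-16) + K(-9)/339 = 402/((-16)^(3/2)) + (-9)^(3/2)/339 = 402/((-64*I)) - 27*I*(1/339) = 402*(I/64) - 9*I/113 = 201*I/32 - 9*I/113 = 22425*I/3616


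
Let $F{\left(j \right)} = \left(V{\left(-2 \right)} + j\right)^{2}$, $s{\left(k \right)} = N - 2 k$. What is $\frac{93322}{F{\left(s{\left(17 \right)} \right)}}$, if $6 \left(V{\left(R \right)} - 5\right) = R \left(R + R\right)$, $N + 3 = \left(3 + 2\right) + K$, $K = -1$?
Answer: $\frac{419949}{3200} \approx 131.23$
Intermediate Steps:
$N = 1$ ($N = -3 + \left(\left(3 + 2\right) - 1\right) = -3 + \left(5 - 1\right) = -3 + 4 = 1$)
$V{\left(R \right)} = 5 + \frac{R^{2}}{3}$ ($V{\left(R \right)} = 5 + \frac{R \left(R + R\right)}{6} = 5 + \frac{R 2 R}{6} = 5 + \frac{2 R^{2}}{6} = 5 + \frac{R^{2}}{3}$)
$s{\left(k \right)} = 1 - 2 k$
$F{\left(j \right)} = \left(\frac{19}{3} + j\right)^{2}$ ($F{\left(j \right)} = \left(\left(5 + \frac{\left(-2\right)^{2}}{3}\right) + j\right)^{2} = \left(\left(5 + \frac{1}{3} \cdot 4\right) + j\right)^{2} = \left(\left(5 + \frac{4}{3}\right) + j\right)^{2} = \left(\frac{19}{3} + j\right)^{2}$)
$\frac{93322}{F{\left(s{\left(17 \right)} \right)}} = \frac{93322}{\frac{1}{9} \left(19 + 3 \left(1 - 34\right)\right)^{2}} = \frac{93322}{\frac{1}{9} \left(19 + 3 \left(-33\right)\right)^{2}} = \frac{93322}{\frac{1}{9} \left(19 - 99\right)^{2}} = \frac{93322}{\frac{1}{9} \left(-80\right)^{2}} = \frac{93322}{\frac{1}{9} \cdot 6400} = \frac{93322}{\frac{6400}{9}} = 93322 \cdot \frac{9}{6400} = \frac{419949}{3200}$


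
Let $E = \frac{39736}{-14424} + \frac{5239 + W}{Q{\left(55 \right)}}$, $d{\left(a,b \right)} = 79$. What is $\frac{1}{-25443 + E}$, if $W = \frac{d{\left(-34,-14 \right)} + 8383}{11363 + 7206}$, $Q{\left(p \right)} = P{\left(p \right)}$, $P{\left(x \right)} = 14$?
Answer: $- \frac{66959814}{1678783513511} \approx -3.9886 \cdot 10^{-5}$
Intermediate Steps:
$Q{\left(p \right)} = 14$
$W = \frac{8462}{18569}$ ($W = \frac{79 + 8383}{11363 + 7206} = \frac{8462}{18569} \approx 0.45571$)
$E = \frac{24875034091}{66959814}$ ($E = \frac{39736}{-14424} + \frac{5239 + \frac{8462}{18569}}{14} = 39736 \left(- \frac{1}{14424}\right) + \frac{97291453}{18569} \cdot \frac{1}{14} = - \frac{4967}{1803} + \frac{13898779}{37138} = \frac{24875034091}{66959814} \approx 371.49$)
$\frac{1}{-25443 + E} = \frac{1}{-25443 + \frac{24875034091}{66959814}} = \frac{1}{- \frac{1678783513511}{66959814}} = - \frac{66959814}{1678783513511}$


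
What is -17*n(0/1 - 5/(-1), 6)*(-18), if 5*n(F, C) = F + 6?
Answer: 3366/5 ≈ 673.20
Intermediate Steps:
n(F, C) = 6/5 + F/5 (n(F, C) = (F + 6)/5 = (6 + F)/5 = 6/5 + F/5)
-17*n(0/1 - 5/(-1), 6)*(-18) = -17*(6/5 + (0/1 - 5/(-1))/5)*(-18) = -17*(6/5 + (0*1 - 5*(-1))/5)*(-18) = -17*(6/5 + (0 + 5)/5)*(-18) = -17*(6/5 + (⅕)*5)*(-18) = -17*(6/5 + 1)*(-18) = -17*11/5*(-18) = -187/5*(-18) = 3366/5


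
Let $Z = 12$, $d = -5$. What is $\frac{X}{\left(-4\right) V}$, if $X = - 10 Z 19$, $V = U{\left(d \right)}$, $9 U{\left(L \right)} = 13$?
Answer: $\frac{5130}{13} \approx 394.62$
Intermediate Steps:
$U{\left(L \right)} = \frac{13}{9}$ ($U{\left(L \right)} = \frac{1}{9} \cdot 13 = \frac{13}{9}$)
$V = \frac{13}{9} \approx 1.4444$
$X = -2280$ ($X = \left(-10\right) 12 \cdot 19 = \left(-120\right) 19 = -2280$)
$\frac{X}{\left(-4\right) V} = - \frac{2280}{\left(-4\right) \frac{13}{9}} = - \frac{2280}{- \frac{52}{9}} = \left(-2280\right) \left(- \frac{9}{52}\right) = \frac{5130}{13}$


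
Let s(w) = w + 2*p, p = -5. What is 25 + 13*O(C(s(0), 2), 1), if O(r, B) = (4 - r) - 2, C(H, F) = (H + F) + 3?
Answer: 116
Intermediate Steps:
s(w) = -10 + w (s(w) = w + 2*(-5) = w - 10 = -10 + w)
C(H, F) = 3 + F + H (C(H, F) = (F + H) + 3 = 3 + F + H)
O(r, B) = 2 - r
25 + 13*O(C(s(0), 2), 1) = 25 + 13*(2 - (3 + 2 + (-10 + 0))) = 25 + 13*(2 - (3 + 2 - 10)) = 25 + 13*(2 - 1*(-5)) = 25 + 13*(2 + 5) = 25 + 13*7 = 25 + 91 = 116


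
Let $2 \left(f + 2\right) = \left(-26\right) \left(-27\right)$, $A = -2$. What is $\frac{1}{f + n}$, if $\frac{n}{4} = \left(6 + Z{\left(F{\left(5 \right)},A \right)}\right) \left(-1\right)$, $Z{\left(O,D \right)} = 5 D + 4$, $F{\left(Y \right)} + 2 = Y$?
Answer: $\frac{1}{349} \approx 0.0028653$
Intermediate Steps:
$F{\left(Y \right)} = -2 + Y$
$f = 349$ ($f = -2 + \frac{\left(-26\right) \left(-27\right)}{2} = -2 + \frac{1}{2} \cdot 702 = -2 + 351 = 349$)
$Z{\left(O,D \right)} = 4 + 5 D$
$n = 0$ ($n = 4 \left(6 + \left(4 + 5 \left(-2\right)\right)\right) \left(-1\right) = 4 \left(6 + \left(4 - 10\right)\right) \left(-1\right) = 4 \left(6 - 6\right) \left(-1\right) = 4 \cdot 0 \left(-1\right) = 4 \cdot 0 = 0$)
$\frac{1}{f + n} = \frac{1}{349 + 0} = \frac{1}{349}$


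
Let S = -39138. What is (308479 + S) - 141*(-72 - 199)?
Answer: 307552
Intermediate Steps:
(308479 + S) - 141*(-72 - 199) = (308479 - 39138) - 141*(-72 - 199) = 269341 - 141*(-271) = 269341 + 38211 = 307552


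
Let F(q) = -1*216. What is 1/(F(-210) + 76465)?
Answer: 1/76249 ≈ 1.3115e-5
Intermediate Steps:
F(q) = -216
1/(F(-210) + 76465) = 1/(-216 + 76465) = 1/76249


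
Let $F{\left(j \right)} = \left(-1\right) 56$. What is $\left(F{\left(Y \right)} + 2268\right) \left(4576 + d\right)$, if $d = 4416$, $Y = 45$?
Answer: $19890304$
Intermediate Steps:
$F{\left(j \right)} = -56$
$\left(F{\left(Y \right)} + 2268\right) \left(4576 + d\right) = \left(-56 + 2268\right) \left(4576 + 4416\right) = 2212 \cdot 8992 = 19890304$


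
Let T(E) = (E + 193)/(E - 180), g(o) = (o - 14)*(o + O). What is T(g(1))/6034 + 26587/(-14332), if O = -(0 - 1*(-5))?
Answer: -733501213/395333888 ≈ -1.8554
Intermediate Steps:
O = -5 (O = -(0 + 5) = -1*5 = -5)
g(o) = (-14 + o)*(-5 + o) (g(o) = (o - 14)*(o - 5) = (-14 + o)*(-5 + o))
T(E) = (193 + E)/(-180 + E)
T(g(1))/6034 + 26587/(-14332) = ((193 + (70 + 1² - 19*1))/(-180 + (70 + 1² - 19*1)))/6034 + 26587/(-14332) = ((193 + (70 + 1 - 19))/(-180 + (70 + 1 - 19)))*(1/6034) + 26587*(-1/14332) = ((193 + 52)/(-180 + 52))*(1/6034) - 26587/14332 = (245/(-128))*(1/6034) - 26587/14332 = -1/128*245*(1/6034) - 26587/14332 = -245/128*1/6034 - 26587/14332 = -35/110336 - 26587/14332 = -733501213/395333888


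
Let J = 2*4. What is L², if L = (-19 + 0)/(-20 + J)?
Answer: 361/144 ≈ 2.5069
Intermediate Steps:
J = 8
L = 19/12 (L = (-19 + 0)/(-20 + 8) = -19/(-12) = -19*(-1/12) = 19/12 ≈ 1.5833)
L² = (19/12)² = 361/144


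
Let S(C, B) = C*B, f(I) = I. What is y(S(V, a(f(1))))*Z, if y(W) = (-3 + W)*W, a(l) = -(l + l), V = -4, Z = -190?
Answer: -7600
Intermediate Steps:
a(l) = -2*l
S(C, B) = B*C
y(W) = W*(-3 + W)
y(S(V, a(f(1))))*Z = ((-2*1*(-4))*(-3 - 2*1*(-4)))*(-190) = ((-2*(-4))*(-3 - 2*(-4)))*(-190) = (8*(-3 + 8))*(-190) = (8*5)*(-190) = 40*(-190) = -7600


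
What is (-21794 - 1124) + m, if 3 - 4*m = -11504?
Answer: -80165/4 ≈ -20041.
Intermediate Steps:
m = 11507/4 (m = ¾ - ¼*(-11504) = ¾ + 2876 = 11507/4 ≈ 2876.8)
(-21794 - 1124) + m = (-21794 - 1124) + 11507/4 = -22918 + 11507/4 = -80165/4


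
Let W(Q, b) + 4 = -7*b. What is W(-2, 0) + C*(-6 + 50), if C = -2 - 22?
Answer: -1060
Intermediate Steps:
C = -24
W(Q, b) = -4 - 7*b
W(-2, 0) + C*(-6 + 50) = (-4 - 7*0) - 24*(-6 + 50) = (-4 + 0) - 24*44 = -4 - 1056 = -1060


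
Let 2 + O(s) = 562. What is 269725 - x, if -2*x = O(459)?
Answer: 270005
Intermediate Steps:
O(s) = 560 (O(s) = -2 + 562 = 560)
x = -280 (x = -½*560 = -280)
269725 - x = 269725 - 1*(-280) = 269725 + 280 = 270005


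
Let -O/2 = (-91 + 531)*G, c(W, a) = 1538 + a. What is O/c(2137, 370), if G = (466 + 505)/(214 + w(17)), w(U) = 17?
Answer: -19420/10017 ≈ -1.9387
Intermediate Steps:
G = 971/231 (G = (466 + 505)/(214 + 17) = 971/231 ≈ 4.2035)
O = -77680/21 (O = -2*(-91 + 531)*971/231 = -880*971/231 = -2*38840/21 = -77680/21 ≈ -3699.0)
O/c(2137, 370) = -77680/(21*(1538 + 370)) = -77680/21/1908 = -77680/21*1/1908 = -19420/10017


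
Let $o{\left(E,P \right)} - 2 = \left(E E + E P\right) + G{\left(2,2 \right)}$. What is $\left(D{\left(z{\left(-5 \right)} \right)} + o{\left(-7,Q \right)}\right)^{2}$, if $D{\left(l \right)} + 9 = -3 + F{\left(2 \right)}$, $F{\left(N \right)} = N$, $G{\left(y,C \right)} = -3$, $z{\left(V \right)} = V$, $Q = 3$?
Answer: $289$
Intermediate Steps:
$D{\left(l \right)} = -10$ ($D{\left(l \right)} = -9 + \left(-3 + 2\right) = -9 - 1 = -10$)
$o{\left(E,P \right)} = -1 + E^{2} + E P$ ($o{\left(E,P \right)} = 2 - \left(3 - E E - E P\right) = 2 - \left(3 - E^{2} - E P\right) = 2 + \left(-3 + E^{2} + E P\right) = -1 + E^{2} + E P$)
$\left(D{\left(z{\left(-5 \right)} \right)} + o{\left(-7,Q \right)}\right)^{2} = \left(-10 - \left(22 - 49\right)\right)^{2} = \left(-10 - -27\right)^{2} = \left(-10 + 27\right)^{2} = 17^{2} = 289$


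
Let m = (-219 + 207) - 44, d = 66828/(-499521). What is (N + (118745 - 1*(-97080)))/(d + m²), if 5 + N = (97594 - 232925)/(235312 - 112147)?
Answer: 632282620240469/9187117979220 ≈ 68.823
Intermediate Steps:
d = -22276/166507 (d = 66828*(-1/499521) = -22276/166507 ≈ -0.13378)
N = -107308/17595 (N = -5 + (97594 - 232925)/(235312 - 112147) = -5 - 135331/123165 = -5 - 135331*1/123165 = -5 - 19333/17595 = -107308/17595 ≈ -6.0988)
m = -56 (m = -12 - 44 = -56)
(N + (118745 - 1*(-97080)))/(d + m²) = (-107308/17595 + (118745 - 1*(-97080)))/(-22276/166507 + (-56)²) = (-107308/17595 + (118745 + 97080))/(-22276/166507 + 3136) = (-107308/17595 + 215825)/(522143676/166507) = (3797333567/17595)*(166507/522143676) = 632282620240469/9187117979220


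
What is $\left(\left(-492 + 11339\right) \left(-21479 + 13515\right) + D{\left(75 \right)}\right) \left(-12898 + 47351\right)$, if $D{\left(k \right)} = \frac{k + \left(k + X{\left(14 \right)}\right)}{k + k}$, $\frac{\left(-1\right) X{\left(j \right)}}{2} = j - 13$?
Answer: $- \frac{223217990484778}{75} \approx -2.9762 \cdot 10^{12}$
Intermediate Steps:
$X{\left(j \right)} = 26 - 2 j$ ($X{\left(j \right)} = - 2 \left(j - 13\right) = - 2 \left(-13 + j\right) = 26 - 2 j$)
$D{\left(k \right)} = \frac{-2 + 2 k}{2 k}$ ($D{\left(k \right)} = \frac{k + \left(k + \left(26 - 28\right)\right)}{k + k} = \frac{k + \left(k + \left(26 - 28\right)\right)}{2 k} = \left(k + \left(k - 2\right)\right) \frac{1}{2 k} = \left(k + \left(-2 + k\right)\right) \frac{1}{2 k} = \left(-2 + 2 k\right) \frac{1}{2 k} = \frac{-2 + 2 k}{2 k}$)
$\left(\left(-492 + 11339\right) \left(-21479 + 13515\right) + D{\left(75 \right)}\right) \left(-12898 + 47351\right) = \left(\left(-492 + 11339\right) \left(-21479 + 13515\right) + \frac{-1 + 75}{75}\right) \left(-12898 + 47351\right) = \left(10847 \left(-7964\right) + \frac{1}{75} \cdot 74\right) 34453 = \left(-86385508 + \frac{74}{75}\right) 34453 = \left(- \frac{6478913026}{75}\right) 34453 = - \frac{223217990484778}{75}$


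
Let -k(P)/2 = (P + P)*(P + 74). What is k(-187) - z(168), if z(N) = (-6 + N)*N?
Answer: -111740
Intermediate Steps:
k(P) = -4*P*(74 + P) (k(P) = -2*(P + P)*(P + 74) = -2*2*P*(74 + P) = -4*P*(74 + P))
z(N) = N*(-6 + N)
k(-187) - z(168) = -4*(-187)*(74 - 187) - 168*(-6 + 168) = -4*(-187)*(-113) - 168*162 = -84524 - 1*27216 = -84524 - 27216 = -111740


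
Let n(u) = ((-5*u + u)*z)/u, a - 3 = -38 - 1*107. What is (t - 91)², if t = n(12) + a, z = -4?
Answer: 47089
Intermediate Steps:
a = -142 (a = 3 + (-38 - 1*107) = 3 + (-38 - 107) = 3 - 145 = -142)
n(u) = 16 (n(u) = ((-5*u + u)*(-4))/u = (-4*u*(-4))/u = (16*u)/u = 16)
t = -126 (t = 16 - 142 = -126)
(t - 91)² = (-126 - 91)² = (-217)² = 47089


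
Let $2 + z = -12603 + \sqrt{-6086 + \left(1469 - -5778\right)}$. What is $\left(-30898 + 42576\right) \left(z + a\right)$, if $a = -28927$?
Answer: $-485010696 + 35034 \sqrt{129} \approx -4.8461 \cdot 10^{8}$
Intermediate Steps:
$z = -12605 + 3 \sqrt{129}$ ($z = -2 - \left(12603 - \sqrt{-6086 + \left(1469 - -5778\right)}\right) = -2 - \left(12603 - \sqrt{-6086 + \left(1469 + 5778\right)}\right) = -2 - \left(12603 - \sqrt{-6086 + 7247}\right) = -2 - \left(12603 - \sqrt{1161}\right) = -2 - \left(12603 - 3 \sqrt{129}\right) = -12605 + 3 \sqrt{129} \approx -12571.0$)
$\left(-30898 + 42576\right) \left(z + a\right) = \left(-30898 + 42576\right) \left(\left(-12605 + 3 \sqrt{129}\right) - 28927\right) = 11678 \left(-41532 + 3 \sqrt{129}\right) = -485010696 + 35034 \sqrt{129}$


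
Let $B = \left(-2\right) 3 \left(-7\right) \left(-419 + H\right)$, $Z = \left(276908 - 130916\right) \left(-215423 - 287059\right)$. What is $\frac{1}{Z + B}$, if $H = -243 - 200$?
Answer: $- \frac{1}{73358388348} \approx -1.3632 \cdot 10^{-11}$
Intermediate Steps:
$H = -443$ ($H = -243 - 200 = -443$)
$Z = -73358352144$ ($Z = 145992 \left(-502482\right) = -73358352144$)
$B = -36204$ ($B = \left(-2\right) 3 \left(-7\right) \left(-419 - 443\right) = \left(-6\right) \left(-7\right) \left(-862\right) = 42 \left(-862\right) = -36204$)
$\frac{1}{Z + B} = \frac{1}{-73358352144 - 36204} = \frac{1}{-73358388348} = - \frac{1}{73358388348}$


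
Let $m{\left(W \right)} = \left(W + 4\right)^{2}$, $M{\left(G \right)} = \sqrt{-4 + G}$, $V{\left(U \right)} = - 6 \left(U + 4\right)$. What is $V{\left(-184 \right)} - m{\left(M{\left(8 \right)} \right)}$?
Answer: $1044$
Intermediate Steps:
$V{\left(U \right)} = -24 - 6 U$ ($V{\left(U \right)} = - 6 \left(4 + U\right) = -24 - 6 U$)
$m{\left(W \right)} = \left(4 + W\right)^{2}$
$V{\left(-184 \right)} - m{\left(M{\left(8 \right)} \right)} = \left(-24 - -1104\right) - \left(4 + \sqrt{-4 + 8}\right)^{2} = \left(-24 + 1104\right) - \left(4 + \sqrt{4}\right)^{2} = 1080 - \left(4 + 2\right)^{2} = 1080 - 6^{2} = 1080 - 36 = 1044$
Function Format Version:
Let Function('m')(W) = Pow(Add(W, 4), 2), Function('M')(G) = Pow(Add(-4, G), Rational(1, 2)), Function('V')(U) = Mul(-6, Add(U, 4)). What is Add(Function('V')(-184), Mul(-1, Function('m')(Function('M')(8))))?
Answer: 1044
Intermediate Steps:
Function('V')(U) = Add(-24, Mul(-6, U)) (Function('V')(U) = Mul(-6, Add(4, U)) = Add(-24, Mul(-6, U)))
Function('m')(W) = Pow(Add(4, W), 2)
Add(Function('V')(-184), Mul(-1, Function('m')(Function('M')(8)))) = Add(Add(-24, Mul(-6, -184)), Mul(-1, Pow(Add(4, Pow(Add(-4, 8), Rational(1, 2))), 2))) = Add(Add(-24, 1104), Mul(-1, Pow(Add(4, Pow(4, Rational(1, 2))), 2))) = Add(1080, Mul(-1, Pow(Add(4, 2), 2))) = Add(1080, Mul(-1, Pow(6, 2))) = Add(1080, Mul(-1, 36)) = Add(1080, -36) = 1044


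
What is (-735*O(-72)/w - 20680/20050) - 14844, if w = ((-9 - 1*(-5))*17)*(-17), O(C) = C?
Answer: -8575353082/579445 ≈ -14799.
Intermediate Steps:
w = 1156 (w = ((-9 + 5)*17)*(-17) = -4*17*(-17) = -68*(-17) = 1156)
(-735*O(-72)/w - 20680/20050) - 14844 = (-735/(1156/(-72)) - 20680/20050) - 14844 = (-735/(1156*(-1/72)) - 20680*1/20050) - 14844 = (-735/(-289/18) - 2068/2005) - 14844 = (-735*(-18/289) - 2068/2005) - 14844 = (13230/289 - 2068/2005) - 14844 = 25928498/579445 - 14844 = -8575353082/579445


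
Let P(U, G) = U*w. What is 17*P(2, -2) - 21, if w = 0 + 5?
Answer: 149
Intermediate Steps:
w = 5
P(U, G) = 5*U (P(U, G) = U*5 = 5*U)
17*P(2, -2) - 21 = 17*(5*2) - 21 = 17*10 - 21 = 170 - 21 = 149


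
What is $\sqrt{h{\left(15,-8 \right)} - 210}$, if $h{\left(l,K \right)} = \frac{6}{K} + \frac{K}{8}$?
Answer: $\frac{11 i \sqrt{7}}{2} \approx 14.552 i$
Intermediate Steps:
$h{\left(l,K \right)} = \frac{6}{K} + \frac{K}{8}$ ($h{\left(l,K \right)} = \frac{6}{K} + K \frac{1}{8} = \frac{6}{K} + \frac{K}{8}$)
$\sqrt{h{\left(15,-8 \right)} - 210} = \sqrt{\left(\frac{6}{-8} + \frac{1}{8} \left(-8\right)\right) - 210} = \sqrt{\left(6 \left(- \frac{1}{8}\right) - 1\right) - 210} = \sqrt{\left(- \frac{3}{4} - 1\right) - 210} = \sqrt{- \frac{7}{4} - 210} = \sqrt{- \frac{847}{4}} = \frac{11 i \sqrt{7}}{2}$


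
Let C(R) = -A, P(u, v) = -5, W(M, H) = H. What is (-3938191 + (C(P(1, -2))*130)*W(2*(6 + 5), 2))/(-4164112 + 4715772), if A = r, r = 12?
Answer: -3941311/551660 ≈ -7.1445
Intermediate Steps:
A = 12
C(R) = -12 (C(R) = -1*12 = -12)
(-3938191 + (C(P(1, -2))*130)*W(2*(6 + 5), 2))/(-4164112 + 4715772) = (-3938191 - 12*130*2)/(-4164112 + 4715772) = (-3938191 - 1560*2)/551660 = (-3938191 - 3120)*(1/551660) = -3941311*1/551660 = -3941311/551660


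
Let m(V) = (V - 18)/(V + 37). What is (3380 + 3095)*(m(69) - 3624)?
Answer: -2487002175/106 ≈ -2.3462e+7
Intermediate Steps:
m(V) = (-18 + V)/(37 + V)
(3380 + 3095)*(m(69) - 3624) = (3380 + 3095)*((-18 + 69)/(37 + 69) - 3624) = 6475*(51/106 - 3624) = 6475*(-384093/106) = -2487002175/106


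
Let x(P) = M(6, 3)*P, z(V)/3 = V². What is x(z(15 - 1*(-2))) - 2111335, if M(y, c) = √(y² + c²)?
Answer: -2111335 + 2601*√5 ≈ -2.1055e+6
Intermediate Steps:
M(y, c) = √(c² + y²)
z(V) = 3*V²
x(P) = 3*P*√5 (x(P) = √(3² + 6²)*P = √(9 + 36)*P = √45*P = (3*√5)*P = 3*P*√5)
x(z(15 - 1*(-2))) - 2111335 = 3*(3*(15 - 1*(-2))²)*√5 - 2111335 = 3*(3*(15 + 2)²)*√5 - 2111335 = 3*(3*17²)*√5 - 2111335 = 3*(3*289)*√5 - 2111335 = 3*867*√5 - 2111335 = 2601*√5 - 2111335 = -2111335 + 2601*√5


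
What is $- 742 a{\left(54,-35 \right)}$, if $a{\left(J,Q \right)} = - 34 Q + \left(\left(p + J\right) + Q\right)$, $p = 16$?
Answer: $-908950$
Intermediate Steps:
$a{\left(J,Q \right)} = 16 + J - 33 Q$ ($a{\left(J,Q \right)} = - 34 Q + \left(\left(16 + J\right) + Q\right) = - 34 Q + \left(16 + J + Q\right) = 16 + J - 33 Q$)
$- 742 a{\left(54,-35 \right)} = - 742 \left(16 + 54 - -1155\right) = - 742 \left(16 + 54 + 1155\right) = \left(-742\right) 1225 = -908950$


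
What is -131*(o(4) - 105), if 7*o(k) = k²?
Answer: 94189/7 ≈ 13456.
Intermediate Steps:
o(k) = k²/7
-131*(o(4) - 105) = -131*((⅐)*4² - 105) = -131*((⅐)*16 - 105) = -131*(16/7 - 105) = -131*(-719/7) = 94189/7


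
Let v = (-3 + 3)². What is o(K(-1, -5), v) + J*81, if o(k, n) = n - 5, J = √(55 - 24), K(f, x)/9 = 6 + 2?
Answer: -5 + 81*√31 ≈ 445.99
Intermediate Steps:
K(f, x) = 72 (K(f, x) = 9*(6 + 2) = 9*8 = 72)
J = √31 ≈ 5.5678
v = 0 (v = 0² = 0)
o(k, n) = -5 + n
o(K(-1, -5), v) + J*81 = (-5 + 0) + √31*81 = -5 + 81*√31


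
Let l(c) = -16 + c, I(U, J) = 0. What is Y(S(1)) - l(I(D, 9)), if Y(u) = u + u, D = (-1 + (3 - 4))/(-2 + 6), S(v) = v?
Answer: 18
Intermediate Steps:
D = -½ (D = (-1 - 1)/4 = -2*¼ = -½ ≈ -0.50000)
Y(u) = 2*u
Y(S(1)) - l(I(D, 9)) = 2*1 - (-16 + 0) = 2 - 1*(-16) = 2 + 16 = 18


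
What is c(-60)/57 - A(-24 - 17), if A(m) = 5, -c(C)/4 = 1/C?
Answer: -4274/855 ≈ -4.9988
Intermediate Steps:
c(C) = -4/C
c(-60)/57 - A(-24 - 17) = -4/(-60)/57 - 1*5 = -4*(-1/60)*(1/57) - 5 = (1/15)*(1/57) - 5 = 1/855 - 5 = -4274/855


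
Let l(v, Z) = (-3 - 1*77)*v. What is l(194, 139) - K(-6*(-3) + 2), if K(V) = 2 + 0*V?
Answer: -15522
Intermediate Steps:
l(v, Z) = -80*v (l(v, Z) = (-3 - 77)*v = -80*v)
K(V) = 2 (K(V) = 2 + 0 = 2)
l(194, 139) - K(-6*(-3) + 2) = -80*194 - 1*2 = -15520 - 2 = -15522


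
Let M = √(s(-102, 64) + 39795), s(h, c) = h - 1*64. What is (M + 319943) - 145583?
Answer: 174360 + √39629 ≈ 1.7456e+5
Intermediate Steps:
s(h, c) = -64 + h (s(h, c) = h - 64 = -64 + h)
M = √39629 (M = √((-64 - 102) + 39795) = √(-166 + 39795) = √39629 ≈ 199.07)
(M + 319943) - 145583 = (√39629 + 319943) - 145583 = (319943 + √39629) - 145583 = 174360 + √39629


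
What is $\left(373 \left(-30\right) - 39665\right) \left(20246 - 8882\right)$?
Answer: $-577916220$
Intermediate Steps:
$\left(373 \left(-30\right) - 39665\right) \left(20246 - 8882\right) = \left(-11190 - 39665\right) 11364 = \left(-50855\right) 11364 = -577916220$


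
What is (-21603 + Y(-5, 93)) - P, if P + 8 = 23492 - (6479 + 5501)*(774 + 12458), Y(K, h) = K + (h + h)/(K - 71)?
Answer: 6022022091/38 ≈ 1.5847e+8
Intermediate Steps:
Y(K, h) = K + 2*h/(-71 + K) (Y(K, h) = K + (2*h)/(-71 + K) = K + 2*h/(-71 + K))
P = -158495876 (P = -8 + (23492 - (6479 + 5501)*(774 + 12458)) = -8 + (23492 - 11980*13232) = -8 + (23492 - 1*158519360) = -8 + (23492 - 158519360) = -8 - 158495868 = -158495876)
(-21603 + Y(-5, 93)) - P = (-21603 + ((-5)² - 71*(-5) + 2*93)/(-71 - 5)) - 1*(-158495876) = (-21603 + (25 + 355 + 186)/(-76)) + 158495876 = (-21603 - 1/76*566) + 158495876 = (-21603 - 283/38) + 158495876 = -821197/38 + 158495876 = 6022022091/38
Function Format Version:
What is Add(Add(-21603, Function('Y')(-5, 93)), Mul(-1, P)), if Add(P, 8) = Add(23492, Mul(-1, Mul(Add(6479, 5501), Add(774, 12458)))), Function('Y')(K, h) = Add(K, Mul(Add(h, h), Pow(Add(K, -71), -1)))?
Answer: Rational(6022022091, 38) ≈ 1.5847e+8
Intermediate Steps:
Function('Y')(K, h) = Add(K, Mul(2, h, Pow(Add(-71, K), -1))) (Function('Y')(K, h) = Add(K, Mul(Mul(2, h), Pow(Add(-71, K), -1))) = Add(K, Mul(2, h, Pow(Add(-71, K), -1))))
P = -158495876 (P = Add(-8, Add(23492, Mul(-1, Mul(Add(6479, 5501), Add(774, 12458))))) = Add(-8, Add(23492, Mul(-1, Mul(11980, 13232)))) = Add(-8, Add(23492, Mul(-1, 158519360))) = Add(-8, Add(23492, -158519360)) = Add(-8, -158495868) = -158495876)
Add(Add(-21603, Function('Y')(-5, 93)), Mul(-1, P)) = Add(Add(-21603, Mul(Pow(Add(-71, -5), -1), Add(Pow(-5, 2), Mul(-71, -5), Mul(2, 93)))), Mul(-1, -158495876)) = Add(Add(-21603, Mul(Pow(-76, -1), Add(25, 355, 186))), 158495876) = Add(Add(-21603, Mul(Rational(-1, 76), 566)), 158495876) = Add(Add(-21603, Rational(-283, 38)), 158495876) = Add(Rational(-821197, 38), 158495876) = Rational(6022022091, 38)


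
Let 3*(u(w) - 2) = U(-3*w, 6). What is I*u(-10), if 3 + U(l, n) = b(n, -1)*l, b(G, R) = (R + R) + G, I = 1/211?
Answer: 41/211 ≈ 0.19431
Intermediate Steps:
I = 1/211 ≈ 0.0047393
b(G, R) = G + 2*R (b(G, R) = 2*R + G = G + 2*R)
U(l, n) = -3 + l*(-2 + n) (U(l, n) = -3 + (n + 2*(-1))*l = -3 + (n - 2)*l = -3 + (-2 + n)*l = -3 + l*(-2 + n))
u(w) = 1 - 4*w (u(w) = 2 + (-3 + (-3*w)*(-2 + 6))/3 = 2 + (-3 - 3*w*4)/3 = 2 + (-3 - 12*w)/3 = 2 + (-1 - 4*w) = 1 - 4*w)
I*u(-10) = (1 - 4*(-10))/211 = (1 + 40)/211 = (1/211)*41 = 41/211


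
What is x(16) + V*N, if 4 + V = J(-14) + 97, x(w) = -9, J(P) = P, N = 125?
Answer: 9866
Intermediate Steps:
V = 79 (V = -4 + (-14 + 97) = -4 + 83 = 79)
x(16) + V*N = -9 + 79*125 = -9 + 9875 = 9866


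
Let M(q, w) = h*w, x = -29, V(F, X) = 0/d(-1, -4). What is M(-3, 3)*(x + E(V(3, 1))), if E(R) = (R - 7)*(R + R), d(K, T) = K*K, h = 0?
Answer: 0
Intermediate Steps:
d(K, T) = K²
V(F, X) = 0 (V(F, X) = 0/((-1)²) = 0/1 = 0*1 = 0)
M(q, w) = 0 (M(q, w) = 0*w = 0)
E(R) = 2*R*(-7 + R) (E(R) = (-7 + R)*(2*R) = 2*R*(-7 + R))
M(-3, 3)*(x + E(V(3, 1))) = 0*(-29 + 2*0*(-7 + 0)) = 0*(-29 + 2*0*(-7)) = 0*(-29 + 0) = 0*(-29) = 0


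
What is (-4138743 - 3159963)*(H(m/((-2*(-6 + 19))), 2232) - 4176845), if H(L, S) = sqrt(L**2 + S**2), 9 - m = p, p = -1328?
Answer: 30485563662570 - 3649353*sqrt(3369500593)/13 ≈ 3.0469e+13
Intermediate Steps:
m = 1337 (m = 9 - 1*(-1328) = 9 + 1328 = 1337)
(-4138743 - 3159963)*(H(m/((-2*(-6 + 19))), 2232) - 4176845) = (-4138743 - 3159963)*(sqrt((1337/((-2*(-6 + 19))))**2 + 2232**2) - 4176845) = -7298706*(sqrt((1337/((-2*13)))**2 + 4981824) - 4176845) = -7298706*(sqrt((1337/(-26))**2 + 4981824) - 4176845) = -7298706*(sqrt((1337*(-1/26))**2 + 4981824) - 4176845) = -7298706*(sqrt((-1337/26)**2 + 4981824) - 4176845) = -7298706*(sqrt(1787569/676 + 4981824) - 4176845) = -7298706*(sqrt(3369500593/676) - 4176845) = -7298706*(sqrt(3369500593)/26 - 4176845) = -7298706*(-4176845 + sqrt(3369500593)/26) = 30485563662570 - 3649353*sqrt(3369500593)/13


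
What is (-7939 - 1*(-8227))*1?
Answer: 288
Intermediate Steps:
(-7939 - 1*(-8227))*1 = (-7939 + 8227)*1 = 288*1 = 288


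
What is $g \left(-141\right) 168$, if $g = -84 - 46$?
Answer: $3079440$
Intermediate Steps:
$g = -130$
$g \left(-141\right) 168 = \left(-130\right) \left(-141\right) 168 = 18330 \cdot 168 = 3079440$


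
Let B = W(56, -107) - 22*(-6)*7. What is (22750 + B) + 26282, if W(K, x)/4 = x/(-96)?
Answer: 1199051/24 ≈ 49960.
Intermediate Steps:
W(K, x) = -x/24 (W(K, x) = 4*(x/(-96)) = 4*(x*(-1/96)) = 4*(-x/96) = -x/24)
B = 22283/24 (B = -1/24*(-107) - 22*(-6)*7 = 107/24 + 132*7 = 107/24 + 924 = 22283/24 ≈ 928.46)
(22750 + B) + 26282 = (22750 + 22283/24) + 26282 = 568283/24 + 26282 = 1199051/24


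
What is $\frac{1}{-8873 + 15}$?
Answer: $- \frac{1}{8858} \approx -0.00011289$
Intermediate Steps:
$\frac{1}{-8873 + 15} = \frac{1}{-8858} = - \frac{1}{8858}$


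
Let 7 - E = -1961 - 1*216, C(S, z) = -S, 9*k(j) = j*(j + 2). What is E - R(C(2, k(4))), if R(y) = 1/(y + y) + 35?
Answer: 8597/4 ≈ 2149.3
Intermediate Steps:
k(j) = j*(2 + j)/9 (k(j) = (j*(j + 2))/9 = (j*(2 + j))/9 = j*(2 + j)/9)
E = 2184 (E = 7 - (-1961 - 1*216) = 7 - (-1961 - 216) = 7 - 1*(-2177) = 7 + 2177 = 2184)
R(y) = 35 + 1/(2*y) (R(y) = 1/(2*y) + 35 = 35 + 1/(2*y))
E - R(C(2, k(4))) = 2184 - (35 + 1/(2*((-1*2)))) = 2184 - (35 + (½)/(-2)) = 2184 - (35 + (½)*(-½)) = 2184 - (35 - ¼) = 2184 - 1*139/4 = 2184 - 139/4 = 8597/4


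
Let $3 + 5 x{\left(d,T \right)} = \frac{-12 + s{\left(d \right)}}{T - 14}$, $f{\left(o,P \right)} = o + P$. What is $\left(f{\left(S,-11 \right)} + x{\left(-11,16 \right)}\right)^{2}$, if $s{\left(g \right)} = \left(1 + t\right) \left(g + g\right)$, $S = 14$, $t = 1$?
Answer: $\frac{256}{25} \approx 10.24$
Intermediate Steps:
$s{\left(g \right)} = 4 g$ ($s{\left(g \right)} = \left(1 + 1\right) \left(g + g\right) = 2 \cdot 2 g = 4 g$)
$f{\left(o,P \right)} = P + o$
$x{\left(d,T \right)} = - \frac{3}{5} + \frac{-12 + 4 d}{5 \left(-14 + T\right)}$ ($x{\left(d,T \right)} = - \frac{3}{5} + \frac{\left(-12 + 4 d\right) \frac{1}{T - 14}}{5} = - \frac{3}{5} + \frac{\left(-12 + 4 d\right) \frac{1}{-14 + T}}{5} = - \frac{3}{5} + \frac{\frac{1}{-14 + T} \left(-12 + 4 d\right)}{5} = - \frac{3}{5} + \frac{-12 + 4 d}{5 \left(-14 + T\right)}$)
$\left(f{\left(S,-11 \right)} + x{\left(-11,16 \right)}\right)^{2} = \left(\left(-11 + 14\right) + \frac{30 - 48 + 4 \left(-11\right)}{5 \left(-14 + 16\right)}\right)^{2} = \left(3 + \frac{30 - 48 - 44}{5 \cdot 2}\right)^{2} = \left(3 + \frac{1}{5} \cdot \frac{1}{2} \left(-62\right)\right)^{2} = \left(3 - \frac{31}{5}\right)^{2} = \left(- \frac{16}{5}\right)^{2} = \frac{256}{25}$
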